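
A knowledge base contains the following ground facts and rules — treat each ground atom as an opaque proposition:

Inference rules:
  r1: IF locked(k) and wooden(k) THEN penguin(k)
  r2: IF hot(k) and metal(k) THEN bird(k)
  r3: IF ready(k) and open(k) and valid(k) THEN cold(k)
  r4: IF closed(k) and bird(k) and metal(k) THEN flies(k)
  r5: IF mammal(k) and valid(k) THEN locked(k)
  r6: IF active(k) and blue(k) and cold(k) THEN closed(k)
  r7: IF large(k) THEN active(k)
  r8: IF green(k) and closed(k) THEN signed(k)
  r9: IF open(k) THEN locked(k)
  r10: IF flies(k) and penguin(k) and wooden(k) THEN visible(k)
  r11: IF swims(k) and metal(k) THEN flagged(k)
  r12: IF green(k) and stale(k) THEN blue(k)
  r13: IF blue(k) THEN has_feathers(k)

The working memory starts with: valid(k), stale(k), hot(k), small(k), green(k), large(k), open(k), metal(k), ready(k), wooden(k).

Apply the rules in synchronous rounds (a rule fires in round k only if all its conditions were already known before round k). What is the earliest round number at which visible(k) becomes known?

Round 1 fires r2, r3, r7, r9, r12, giving bird(k), cold(k), active(k), locked(k), blue(k).
Round 2 fires r1, r6, r13, giving penguin(k), closed(k), has_feathers(k).
Round 3 fires r4, r8, giving flies(k), signed(k).
Round 4 fires r10, giving visible(k).
visible(k) first appears in round 4.

4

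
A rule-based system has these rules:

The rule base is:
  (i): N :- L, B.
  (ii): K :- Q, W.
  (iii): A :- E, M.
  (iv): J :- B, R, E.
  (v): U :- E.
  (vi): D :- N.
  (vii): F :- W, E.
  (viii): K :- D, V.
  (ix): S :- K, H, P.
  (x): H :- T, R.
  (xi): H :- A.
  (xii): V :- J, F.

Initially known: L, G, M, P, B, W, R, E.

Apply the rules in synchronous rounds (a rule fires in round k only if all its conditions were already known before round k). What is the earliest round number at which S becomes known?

4

Round 1 fires (i), (iii), (iv), (v), (vii), giving N, A, J, U, F.
Round 2 fires (vi), (xi), (xii), giving D, H, V.
Round 3 fires (viii), giving K.
Round 4 fires (ix), giving S.
S first appears in round 4.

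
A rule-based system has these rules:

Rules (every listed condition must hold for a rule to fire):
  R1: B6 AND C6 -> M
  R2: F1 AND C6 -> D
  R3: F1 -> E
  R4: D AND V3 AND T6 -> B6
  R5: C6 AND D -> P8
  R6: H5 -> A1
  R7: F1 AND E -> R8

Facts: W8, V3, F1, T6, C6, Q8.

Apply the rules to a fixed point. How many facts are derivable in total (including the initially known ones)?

Round 1 — R2, R3, derive D, E.
Round 2 — R4, R5, R7, derive B6, P8, R8.
Round 3 — R1, derive M.
Closure: {B6, C6, D, E, F1, M, P8, Q8, R8, T6, V3, W8} — 12 facts.

12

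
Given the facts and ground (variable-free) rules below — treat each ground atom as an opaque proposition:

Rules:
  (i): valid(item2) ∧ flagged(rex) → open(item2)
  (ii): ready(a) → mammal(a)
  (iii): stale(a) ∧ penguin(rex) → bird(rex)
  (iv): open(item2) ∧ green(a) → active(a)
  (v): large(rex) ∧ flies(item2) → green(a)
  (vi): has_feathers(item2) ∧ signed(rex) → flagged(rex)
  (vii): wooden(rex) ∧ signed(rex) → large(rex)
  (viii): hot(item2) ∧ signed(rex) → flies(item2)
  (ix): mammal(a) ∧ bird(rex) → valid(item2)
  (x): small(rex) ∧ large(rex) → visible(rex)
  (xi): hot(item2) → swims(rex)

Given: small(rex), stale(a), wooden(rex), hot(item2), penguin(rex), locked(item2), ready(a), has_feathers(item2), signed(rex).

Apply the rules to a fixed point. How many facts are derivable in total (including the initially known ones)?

20

Round 1 — (ii), (iii), (vi), (vii), (viii), (xi), derive mammal(a), bird(rex), flagged(rex), large(rex), flies(item2), swims(rex).
Round 2 — (v), (ix), (x), derive green(a), valid(item2), visible(rex).
Round 3 — (i), derive open(item2).
Round 4 — (iv), derive active(a).
Closure: {active(a), bird(rex), flagged(rex), flies(item2), green(a), has_feathers(item2), hot(item2), large(rex), locked(item2), mammal(a), open(item2), penguin(rex), ready(a), signed(rex), small(rex), stale(a), swims(rex), valid(item2), visible(rex), wooden(rex)} — 20 facts.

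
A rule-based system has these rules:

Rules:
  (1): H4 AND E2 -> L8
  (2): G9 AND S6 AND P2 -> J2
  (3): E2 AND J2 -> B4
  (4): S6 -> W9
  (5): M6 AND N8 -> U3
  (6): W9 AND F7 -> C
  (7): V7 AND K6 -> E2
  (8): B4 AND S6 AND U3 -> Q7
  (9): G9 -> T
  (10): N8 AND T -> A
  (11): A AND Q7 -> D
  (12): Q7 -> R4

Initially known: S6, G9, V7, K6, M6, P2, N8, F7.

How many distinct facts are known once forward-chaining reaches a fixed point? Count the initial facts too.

19

Round 1: (2) [G9 AND S6 AND P2 -> J2]; (4) [S6 -> W9]; (5) [M6 AND N8 -> U3]; (7) [V7 AND K6 -> E2]; (9) [G9 -> T]. Adds J2, W9, U3, E2, T.
Round 2: (3) [E2 AND J2 -> B4]; (6) [W9 AND F7 -> C]; (10) [N8 AND T -> A]. Adds B4, C, A.
Round 3: (8) [B4 AND S6 AND U3 -> Q7]. Adds Q7.
Round 4: (11) [A AND Q7 -> D]; (12) [Q7 -> R4]. Adds D, R4.
Closure: {A, B4, C, D, E2, F7, G9, J2, K6, M6, N8, P2, Q7, R4, S6, T, U3, V7, W9} — 19 facts.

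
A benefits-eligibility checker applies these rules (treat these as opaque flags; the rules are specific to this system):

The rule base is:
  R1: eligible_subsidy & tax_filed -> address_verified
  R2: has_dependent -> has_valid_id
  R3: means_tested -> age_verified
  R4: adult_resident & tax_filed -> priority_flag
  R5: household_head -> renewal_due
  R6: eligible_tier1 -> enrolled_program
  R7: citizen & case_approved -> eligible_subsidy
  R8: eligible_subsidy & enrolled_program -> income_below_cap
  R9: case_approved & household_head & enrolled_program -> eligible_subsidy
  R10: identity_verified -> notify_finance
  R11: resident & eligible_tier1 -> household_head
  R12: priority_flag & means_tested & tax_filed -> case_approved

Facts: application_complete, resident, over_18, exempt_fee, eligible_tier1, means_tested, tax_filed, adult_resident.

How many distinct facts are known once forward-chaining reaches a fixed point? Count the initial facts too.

Round 1 fires R3, R4, R6, R11, giving age_verified, priority_flag, enrolled_program, household_head.
Round 2 fires R5, R12, giving renewal_due, case_approved.
Round 3 fires R9, giving eligible_subsidy.
Round 4 fires R1, R8, giving address_verified, income_below_cap.
Closure: {address_verified, adult_resident, age_verified, application_complete, case_approved, eligible_subsidy, eligible_tier1, enrolled_program, exempt_fee, household_head, income_below_cap, means_tested, over_18, priority_flag, renewal_due, resident, tax_filed} — 17 facts.

17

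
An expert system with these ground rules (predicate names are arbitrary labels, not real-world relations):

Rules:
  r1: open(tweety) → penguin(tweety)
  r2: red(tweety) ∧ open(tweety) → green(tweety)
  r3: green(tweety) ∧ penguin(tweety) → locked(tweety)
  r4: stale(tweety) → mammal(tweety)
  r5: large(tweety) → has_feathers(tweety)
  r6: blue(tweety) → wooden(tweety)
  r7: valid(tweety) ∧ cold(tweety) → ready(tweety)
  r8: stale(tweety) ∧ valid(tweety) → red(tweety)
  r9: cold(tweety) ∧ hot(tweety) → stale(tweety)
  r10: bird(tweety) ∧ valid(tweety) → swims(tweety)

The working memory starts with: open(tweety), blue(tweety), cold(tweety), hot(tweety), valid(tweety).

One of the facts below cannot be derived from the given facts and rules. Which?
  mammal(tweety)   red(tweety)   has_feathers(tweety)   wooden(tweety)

[1] r1 [open(tweety) → penguin(tweety)]; r6 [blue(tweety) → wooden(tweety)]; r7 [valid(tweety) ∧ cold(tweety) → ready(tweety)]; r9 [cold(tweety) ∧ hot(tweety) → stale(tweety)]. ⇒ new: penguin(tweety), wooden(tweety), ready(tweety), stale(tweety).
[2] r4 [stale(tweety) → mammal(tweety)]; r8 [stale(tweety) ∧ valid(tweety) → red(tweety)]. ⇒ new: mammal(tweety), red(tweety).
[3] r2 [red(tweety) ∧ open(tweety) → green(tweety)]. ⇒ new: green(tweety).
[4] r3 [green(tweety) ∧ penguin(tweety) → locked(tweety)]. ⇒ new: locked(tweety).
Derived: mammal(tweety) (round 2), wooden(tweety) (round 1), red(tweety) (round 2). has_feathers(tweety) never appears in any round.

has_feathers(tweety)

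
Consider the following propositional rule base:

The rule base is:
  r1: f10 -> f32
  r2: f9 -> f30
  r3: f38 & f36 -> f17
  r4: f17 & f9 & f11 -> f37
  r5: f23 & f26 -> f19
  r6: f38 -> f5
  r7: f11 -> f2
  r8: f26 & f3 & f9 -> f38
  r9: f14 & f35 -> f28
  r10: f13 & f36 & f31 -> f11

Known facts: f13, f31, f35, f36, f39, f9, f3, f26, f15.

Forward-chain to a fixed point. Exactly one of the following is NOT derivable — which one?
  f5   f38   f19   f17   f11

f19

Round 1: r2 [f9 -> f30]; r8 [f26 & f3 & f9 -> f38]; r10 [f13 & f36 & f31 -> f11]. Adds f30, f38, f11.
Round 2: r3 [f38 & f36 -> f17]; r6 [f38 -> f5]; r7 [f11 -> f2]. Adds f17, f5, f2.
Round 3: r4 [f17 & f9 & f11 -> f37]. Adds f37.
Derived: f38 (round 1), f5 (round 2), f17 (round 2), f11 (round 1). f19 never appears in any round.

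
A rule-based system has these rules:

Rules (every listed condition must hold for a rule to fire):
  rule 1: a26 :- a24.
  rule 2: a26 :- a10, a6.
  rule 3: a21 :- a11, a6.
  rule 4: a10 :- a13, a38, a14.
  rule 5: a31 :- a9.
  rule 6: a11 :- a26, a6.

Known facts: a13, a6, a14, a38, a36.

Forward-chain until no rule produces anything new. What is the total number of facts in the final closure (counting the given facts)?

9

[1] rule 4 [a10 :- a13, a38, a14.]. ⇒ new: a10.
[2] rule 2 [a26 :- a10, a6.]. ⇒ new: a26.
[3] rule 6 [a11 :- a26, a6.]. ⇒ new: a11.
[4] rule 3 [a21 :- a11, a6.]. ⇒ new: a21.
Closure: {a10, a11, a13, a14, a21, a26, a36, a38, a6} — 9 facts.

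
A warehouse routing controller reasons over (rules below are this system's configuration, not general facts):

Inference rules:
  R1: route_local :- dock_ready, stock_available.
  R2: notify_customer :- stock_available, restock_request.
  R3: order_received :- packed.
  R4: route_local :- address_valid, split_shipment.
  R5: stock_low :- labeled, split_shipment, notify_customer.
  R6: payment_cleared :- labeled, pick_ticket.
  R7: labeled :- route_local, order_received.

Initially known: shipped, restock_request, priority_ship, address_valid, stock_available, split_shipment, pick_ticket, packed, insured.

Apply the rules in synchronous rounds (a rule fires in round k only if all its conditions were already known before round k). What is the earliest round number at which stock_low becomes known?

Round 1: R2 [notify_customer :- stock_available, restock_request.]; R3 [order_received :- packed.]; R4 [route_local :- address_valid, split_shipment.]. New: notify_customer, order_received, route_local.
Round 2: R7 [labeled :- route_local, order_received.]. New: labeled.
Round 3: R5 [stock_low :- labeled, split_shipment, notify_customer.]; R6 [payment_cleared :- labeled, pick_ticket.]. New: stock_low, payment_cleared.
stock_low first appears in round 3.

3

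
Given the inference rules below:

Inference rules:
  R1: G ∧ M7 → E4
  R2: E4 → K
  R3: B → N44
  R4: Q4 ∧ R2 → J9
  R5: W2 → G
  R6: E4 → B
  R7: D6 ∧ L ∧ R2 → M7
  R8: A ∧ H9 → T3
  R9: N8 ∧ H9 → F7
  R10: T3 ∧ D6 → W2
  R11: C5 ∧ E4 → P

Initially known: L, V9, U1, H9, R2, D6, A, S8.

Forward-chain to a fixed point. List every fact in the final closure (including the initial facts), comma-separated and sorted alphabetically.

Round 1: R7 [D6 ∧ L ∧ R2 → M7]; R8 [A ∧ H9 → T3]. New: M7, T3.
Round 2: R10 [T3 ∧ D6 → W2]. New: W2.
Round 3: R5 [W2 → G]. New: G.
Round 4: R1 [G ∧ M7 → E4]. New: E4.
Round 5: R2 [E4 → K]; R6 [E4 → B]. New: K, B.
Round 6: R3 [B → N44]. New: N44.

A, B, D6, E4, G, H9, K, L, M7, N44, R2, S8, T3, U1, V9, W2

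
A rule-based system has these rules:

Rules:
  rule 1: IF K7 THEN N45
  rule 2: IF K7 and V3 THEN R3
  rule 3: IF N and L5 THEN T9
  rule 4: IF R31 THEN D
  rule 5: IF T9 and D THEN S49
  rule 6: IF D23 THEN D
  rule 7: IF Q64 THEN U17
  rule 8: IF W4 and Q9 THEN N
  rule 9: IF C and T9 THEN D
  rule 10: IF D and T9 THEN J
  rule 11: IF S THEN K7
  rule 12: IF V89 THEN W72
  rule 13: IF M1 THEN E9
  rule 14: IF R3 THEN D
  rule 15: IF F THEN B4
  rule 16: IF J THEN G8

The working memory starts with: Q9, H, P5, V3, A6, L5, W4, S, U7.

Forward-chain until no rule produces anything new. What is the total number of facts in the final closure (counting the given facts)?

[1] rule 8 [IF W4 and Q9 THEN N]; rule 11 [IF S THEN K7]. ⇒ new: N, K7.
[2] rule 1 [IF K7 THEN N45]; rule 2 [IF K7 and V3 THEN R3]; rule 3 [IF N and L5 THEN T9]. ⇒ new: N45, R3, T9.
[3] rule 14 [IF R3 THEN D]. ⇒ new: D.
[4] rule 5 [IF T9 and D THEN S49]; rule 10 [IF D and T9 THEN J]. ⇒ new: S49, J.
[5] rule 16 [IF J THEN G8]. ⇒ new: G8.
Closure: {A6, D, G8, H, J, K7, L5, N, N45, P5, Q9, R3, S, S49, T9, U7, V3, W4} — 18 facts.

18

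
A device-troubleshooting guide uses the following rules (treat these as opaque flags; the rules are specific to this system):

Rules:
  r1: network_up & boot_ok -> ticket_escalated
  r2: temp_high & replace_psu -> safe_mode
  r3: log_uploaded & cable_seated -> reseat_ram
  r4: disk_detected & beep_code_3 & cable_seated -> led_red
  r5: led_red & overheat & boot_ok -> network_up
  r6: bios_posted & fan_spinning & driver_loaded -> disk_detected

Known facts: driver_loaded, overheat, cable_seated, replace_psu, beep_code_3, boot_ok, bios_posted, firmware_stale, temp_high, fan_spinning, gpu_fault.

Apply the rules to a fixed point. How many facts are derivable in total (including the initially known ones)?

16

Round 1 fires r2, r6, giving safe_mode, disk_detected.
Round 2 fires r4, giving led_red.
Round 3 fires r5, giving network_up.
Round 4 fires r1, giving ticket_escalated.
Closure: {beep_code_3, bios_posted, boot_ok, cable_seated, disk_detected, driver_loaded, fan_spinning, firmware_stale, gpu_fault, led_red, network_up, overheat, replace_psu, safe_mode, temp_high, ticket_escalated} — 16 facts.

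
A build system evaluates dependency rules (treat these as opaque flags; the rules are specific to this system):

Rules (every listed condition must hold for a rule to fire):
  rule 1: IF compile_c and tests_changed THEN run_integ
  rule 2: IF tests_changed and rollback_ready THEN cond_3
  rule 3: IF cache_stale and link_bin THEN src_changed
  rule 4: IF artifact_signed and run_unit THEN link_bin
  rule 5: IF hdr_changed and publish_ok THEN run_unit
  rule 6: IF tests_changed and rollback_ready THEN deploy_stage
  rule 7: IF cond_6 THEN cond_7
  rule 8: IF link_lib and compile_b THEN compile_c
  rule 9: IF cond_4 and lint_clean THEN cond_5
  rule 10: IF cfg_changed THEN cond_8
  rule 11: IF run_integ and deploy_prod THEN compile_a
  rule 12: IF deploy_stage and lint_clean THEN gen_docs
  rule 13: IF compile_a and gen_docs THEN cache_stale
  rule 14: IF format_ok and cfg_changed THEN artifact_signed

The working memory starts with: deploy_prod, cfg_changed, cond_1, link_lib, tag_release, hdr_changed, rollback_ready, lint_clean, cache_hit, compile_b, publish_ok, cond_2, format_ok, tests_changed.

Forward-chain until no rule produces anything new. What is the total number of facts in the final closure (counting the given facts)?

Round 1: rule 2 [IF tests_changed and rollback_ready THEN cond_3]; rule 5 [IF hdr_changed and publish_ok THEN run_unit]; rule 6 [IF tests_changed and rollback_ready THEN deploy_stage]; rule 8 [IF link_lib and compile_b THEN compile_c]; rule 10 [IF cfg_changed THEN cond_8]; rule 14 [IF format_ok and cfg_changed THEN artifact_signed]. New: cond_3, run_unit, deploy_stage, compile_c, cond_8, artifact_signed.
Round 2: rule 1 [IF compile_c and tests_changed THEN run_integ]; rule 4 [IF artifact_signed and run_unit THEN link_bin]; rule 12 [IF deploy_stage and lint_clean THEN gen_docs]. New: run_integ, link_bin, gen_docs.
Round 3: rule 11 [IF run_integ and deploy_prod THEN compile_a]. New: compile_a.
Round 4: rule 13 [IF compile_a and gen_docs THEN cache_stale]. New: cache_stale.
Round 5: rule 3 [IF cache_stale and link_bin THEN src_changed]. New: src_changed.
Closure: {artifact_signed, cache_hit, cache_stale, cfg_changed, compile_a, compile_b, compile_c, cond_1, cond_2, cond_3, cond_8, deploy_prod, deploy_stage, format_ok, gen_docs, hdr_changed, link_bin, link_lib, lint_clean, publish_ok, rollback_ready, run_integ, run_unit, src_changed, tag_release, tests_changed} — 26 facts.

26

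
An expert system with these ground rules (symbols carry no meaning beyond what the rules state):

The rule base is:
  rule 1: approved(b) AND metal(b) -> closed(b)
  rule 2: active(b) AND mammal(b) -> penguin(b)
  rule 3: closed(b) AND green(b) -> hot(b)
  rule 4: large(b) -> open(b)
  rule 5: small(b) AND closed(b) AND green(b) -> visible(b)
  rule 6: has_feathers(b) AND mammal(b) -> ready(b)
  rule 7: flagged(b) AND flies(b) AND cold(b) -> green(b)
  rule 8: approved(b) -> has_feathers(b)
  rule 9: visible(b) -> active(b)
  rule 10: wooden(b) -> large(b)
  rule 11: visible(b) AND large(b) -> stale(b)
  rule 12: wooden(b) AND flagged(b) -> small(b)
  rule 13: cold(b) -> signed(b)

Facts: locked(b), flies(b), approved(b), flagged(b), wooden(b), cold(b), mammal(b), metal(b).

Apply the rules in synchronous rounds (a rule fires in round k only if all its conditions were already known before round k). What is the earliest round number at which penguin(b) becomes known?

Round 1: rule 1 [approved(b) AND metal(b) -> closed(b)]; rule 7 [flagged(b) AND flies(b) AND cold(b) -> green(b)]; rule 8 [approved(b) -> has_feathers(b)]; rule 10 [wooden(b) -> large(b)]; rule 12 [wooden(b) AND flagged(b) -> small(b)]; rule 13 [cold(b) -> signed(b)]. New: closed(b), green(b), has_feathers(b), large(b), small(b), signed(b).
Round 2: rule 3 [closed(b) AND green(b) -> hot(b)]; rule 4 [large(b) -> open(b)]; rule 5 [small(b) AND closed(b) AND green(b) -> visible(b)]; rule 6 [has_feathers(b) AND mammal(b) -> ready(b)]. New: hot(b), open(b), visible(b), ready(b).
Round 3: rule 9 [visible(b) -> active(b)]; rule 11 [visible(b) AND large(b) -> stale(b)]. New: active(b), stale(b).
Round 4: rule 2 [active(b) AND mammal(b) -> penguin(b)]. New: penguin(b).
penguin(b) first appears in round 4.

4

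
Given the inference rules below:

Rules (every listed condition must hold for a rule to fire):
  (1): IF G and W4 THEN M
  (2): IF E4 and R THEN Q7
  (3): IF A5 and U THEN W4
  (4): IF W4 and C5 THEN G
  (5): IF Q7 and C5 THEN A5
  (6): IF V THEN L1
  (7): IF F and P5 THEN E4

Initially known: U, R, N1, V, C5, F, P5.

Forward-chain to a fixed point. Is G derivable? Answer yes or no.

Round 1: (6) [IF V THEN L1]; (7) [IF F and P5 THEN E4]. New: L1, E4.
Round 2: (2) [IF E4 and R THEN Q7]. New: Q7.
Round 3: (5) [IF Q7 and C5 THEN A5]. New: A5.
Round 4: (3) [IF A5 and U THEN W4]. New: W4.
Round 5: (4) [IF W4 and C5 THEN G]. New: G.
Round 6: (1) [IF G and W4 THEN M]. New: M.
G appears in round 5, so it is derivable.

yes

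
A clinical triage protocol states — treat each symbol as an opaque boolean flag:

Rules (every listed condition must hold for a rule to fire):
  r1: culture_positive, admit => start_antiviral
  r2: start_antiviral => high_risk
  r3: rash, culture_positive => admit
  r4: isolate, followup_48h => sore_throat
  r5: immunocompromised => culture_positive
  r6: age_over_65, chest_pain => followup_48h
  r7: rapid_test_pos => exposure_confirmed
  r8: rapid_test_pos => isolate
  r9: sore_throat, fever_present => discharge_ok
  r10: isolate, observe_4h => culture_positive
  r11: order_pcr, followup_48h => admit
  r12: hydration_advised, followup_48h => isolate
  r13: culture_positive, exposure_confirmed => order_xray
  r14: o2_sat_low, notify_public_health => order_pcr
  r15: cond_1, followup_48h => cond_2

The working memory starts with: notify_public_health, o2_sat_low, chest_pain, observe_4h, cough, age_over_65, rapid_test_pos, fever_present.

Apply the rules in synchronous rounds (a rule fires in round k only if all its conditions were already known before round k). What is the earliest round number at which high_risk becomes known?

4

Round 1: r6 [age_over_65, chest_pain => followup_48h]; r7 [rapid_test_pos => exposure_confirmed]; r8 [rapid_test_pos => isolate]; r14 [o2_sat_low, notify_public_health => order_pcr]. Adds followup_48h, exposure_confirmed, isolate, order_pcr.
Round 2: r4 [isolate, followup_48h => sore_throat]; r10 [isolate, observe_4h => culture_positive]; r11 [order_pcr, followup_48h => admit]. Adds sore_throat, culture_positive, admit.
Round 3: r1 [culture_positive, admit => start_antiviral]; r9 [sore_throat, fever_present => discharge_ok]; r13 [culture_positive, exposure_confirmed => order_xray]. Adds start_antiviral, discharge_ok, order_xray.
Round 4: r2 [start_antiviral => high_risk]. Adds high_risk.
high_risk first appears in round 4.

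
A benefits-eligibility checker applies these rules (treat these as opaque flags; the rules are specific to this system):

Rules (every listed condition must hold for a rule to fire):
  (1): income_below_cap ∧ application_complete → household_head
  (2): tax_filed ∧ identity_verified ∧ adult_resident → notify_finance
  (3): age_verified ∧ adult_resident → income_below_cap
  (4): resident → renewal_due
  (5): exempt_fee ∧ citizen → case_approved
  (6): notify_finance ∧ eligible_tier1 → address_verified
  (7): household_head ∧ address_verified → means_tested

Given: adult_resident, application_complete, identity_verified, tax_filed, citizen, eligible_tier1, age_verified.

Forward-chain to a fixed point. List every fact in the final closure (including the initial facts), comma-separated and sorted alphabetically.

address_verified, adult_resident, age_verified, application_complete, citizen, eligible_tier1, household_head, identity_verified, income_below_cap, means_tested, notify_finance, tax_filed

[1] (2) [tax_filed ∧ identity_verified ∧ adult_resident → notify_finance]; (3) [age_verified ∧ adult_resident → income_below_cap]. ⇒ new: notify_finance, income_below_cap.
[2] (1) [income_below_cap ∧ application_complete → household_head]; (6) [notify_finance ∧ eligible_tier1 → address_verified]. ⇒ new: household_head, address_verified.
[3] (7) [household_head ∧ address_verified → means_tested]. ⇒ new: means_tested.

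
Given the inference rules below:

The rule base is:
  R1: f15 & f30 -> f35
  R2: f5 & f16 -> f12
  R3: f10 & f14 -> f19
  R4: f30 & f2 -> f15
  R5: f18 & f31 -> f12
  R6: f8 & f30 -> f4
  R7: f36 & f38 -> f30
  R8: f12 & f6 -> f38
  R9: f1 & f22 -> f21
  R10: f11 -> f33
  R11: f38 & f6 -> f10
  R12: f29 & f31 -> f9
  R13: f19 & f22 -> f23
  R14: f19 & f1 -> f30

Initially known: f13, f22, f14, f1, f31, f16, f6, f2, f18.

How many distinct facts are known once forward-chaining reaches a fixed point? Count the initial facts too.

18

[1] R5 [f18 & f31 -> f12]; R9 [f1 & f22 -> f21]. ⇒ new: f12, f21.
[2] R8 [f12 & f6 -> f38]. ⇒ new: f38.
[3] R11 [f38 & f6 -> f10]. ⇒ new: f10.
[4] R3 [f10 & f14 -> f19]. ⇒ new: f19.
[5] R13 [f19 & f22 -> f23]; R14 [f19 & f1 -> f30]. ⇒ new: f23, f30.
[6] R4 [f30 & f2 -> f15]. ⇒ new: f15.
[7] R1 [f15 & f30 -> f35]. ⇒ new: f35.
Closure: {f1, f10, f12, f13, f14, f15, f16, f18, f19, f2, f21, f22, f23, f30, f31, f35, f38, f6} — 18 facts.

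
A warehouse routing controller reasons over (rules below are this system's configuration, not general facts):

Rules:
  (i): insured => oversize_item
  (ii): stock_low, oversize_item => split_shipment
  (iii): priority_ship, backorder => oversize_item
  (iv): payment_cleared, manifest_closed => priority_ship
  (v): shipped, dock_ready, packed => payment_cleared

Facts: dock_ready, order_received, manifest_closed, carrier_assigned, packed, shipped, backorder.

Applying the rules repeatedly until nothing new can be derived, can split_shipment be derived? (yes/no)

Round 1 — (v), derive payment_cleared.
Round 2 — (iv), derive priority_ship.
Round 3 — (iii), derive oversize_item.
Fixed point reached. split_shipment is concluded only by (ii); (ii) needs stock_low (never derived).

no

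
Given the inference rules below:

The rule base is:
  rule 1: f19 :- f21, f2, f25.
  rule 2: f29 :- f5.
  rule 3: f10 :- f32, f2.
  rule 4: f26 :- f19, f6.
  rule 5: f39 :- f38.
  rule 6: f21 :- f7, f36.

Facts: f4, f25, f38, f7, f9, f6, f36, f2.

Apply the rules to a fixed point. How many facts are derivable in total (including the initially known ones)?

Round 1 — rule 5, rule 6, derive f39, f21.
Round 2 — rule 1, derive f19.
Round 3 — rule 4, derive f26.
Closure: {f19, f2, f21, f25, f26, f36, f38, f39, f4, f6, f7, f9} — 12 facts.

12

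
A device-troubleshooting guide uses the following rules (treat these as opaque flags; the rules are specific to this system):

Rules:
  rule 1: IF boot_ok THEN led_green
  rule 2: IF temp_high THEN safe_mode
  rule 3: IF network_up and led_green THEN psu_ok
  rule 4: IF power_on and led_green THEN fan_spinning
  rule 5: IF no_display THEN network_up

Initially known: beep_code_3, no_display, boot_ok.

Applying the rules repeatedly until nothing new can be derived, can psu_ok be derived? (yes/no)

yes

[1] rule 1 [IF boot_ok THEN led_green]; rule 5 [IF no_display THEN network_up]. ⇒ new: led_green, network_up.
[2] rule 3 [IF network_up and led_green THEN psu_ok]. ⇒ new: psu_ok.
psu_ok appears in round 2, so it is derivable.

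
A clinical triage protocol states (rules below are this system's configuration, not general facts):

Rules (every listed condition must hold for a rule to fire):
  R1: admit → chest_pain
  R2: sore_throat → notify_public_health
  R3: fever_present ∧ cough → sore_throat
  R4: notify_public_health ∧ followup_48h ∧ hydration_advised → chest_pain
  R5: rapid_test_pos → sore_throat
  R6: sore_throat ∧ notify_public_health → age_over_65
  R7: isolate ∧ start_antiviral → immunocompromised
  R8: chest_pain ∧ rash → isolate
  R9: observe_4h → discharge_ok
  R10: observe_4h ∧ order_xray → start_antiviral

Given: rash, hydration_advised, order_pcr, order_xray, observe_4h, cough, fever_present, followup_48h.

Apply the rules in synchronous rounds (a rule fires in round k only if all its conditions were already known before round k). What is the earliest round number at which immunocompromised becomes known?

Round 1: R3 [fever_present ∧ cough → sore_throat]; R9 [observe_4h → discharge_ok]; R10 [observe_4h ∧ order_xray → start_antiviral]. Adds sore_throat, discharge_ok, start_antiviral.
Round 2: R2 [sore_throat → notify_public_health]. Adds notify_public_health.
Round 3: R4 [notify_public_health ∧ followup_48h ∧ hydration_advised → chest_pain]; R6 [sore_throat ∧ notify_public_health → age_over_65]. Adds chest_pain, age_over_65.
Round 4: R8 [chest_pain ∧ rash → isolate]. Adds isolate.
Round 5: R7 [isolate ∧ start_antiviral → immunocompromised]. Adds immunocompromised.
immunocompromised first appears in round 5.

5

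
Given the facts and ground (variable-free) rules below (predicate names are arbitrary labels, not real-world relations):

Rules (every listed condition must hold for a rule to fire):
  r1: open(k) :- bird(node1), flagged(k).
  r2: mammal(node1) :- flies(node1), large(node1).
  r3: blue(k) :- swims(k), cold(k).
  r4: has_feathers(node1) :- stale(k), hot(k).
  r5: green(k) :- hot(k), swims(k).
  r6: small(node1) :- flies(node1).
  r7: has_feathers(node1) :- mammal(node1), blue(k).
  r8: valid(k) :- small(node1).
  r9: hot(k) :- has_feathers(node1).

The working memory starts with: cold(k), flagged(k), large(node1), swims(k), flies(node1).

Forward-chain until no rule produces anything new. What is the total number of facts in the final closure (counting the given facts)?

Round 1: r2 [mammal(node1) :- flies(node1), large(node1).]; r3 [blue(k) :- swims(k), cold(k).]; r6 [small(node1) :- flies(node1).]. Adds mammal(node1), blue(k), small(node1).
Round 2: r7 [has_feathers(node1) :- mammal(node1), blue(k).]; r8 [valid(k) :- small(node1).]. Adds has_feathers(node1), valid(k).
Round 3: r9 [hot(k) :- has_feathers(node1).]. Adds hot(k).
Round 4: r5 [green(k) :- hot(k), swims(k).]. Adds green(k).
Closure: {blue(k), cold(k), flagged(k), flies(node1), green(k), has_feathers(node1), hot(k), large(node1), mammal(node1), small(node1), swims(k), valid(k)} — 12 facts.

12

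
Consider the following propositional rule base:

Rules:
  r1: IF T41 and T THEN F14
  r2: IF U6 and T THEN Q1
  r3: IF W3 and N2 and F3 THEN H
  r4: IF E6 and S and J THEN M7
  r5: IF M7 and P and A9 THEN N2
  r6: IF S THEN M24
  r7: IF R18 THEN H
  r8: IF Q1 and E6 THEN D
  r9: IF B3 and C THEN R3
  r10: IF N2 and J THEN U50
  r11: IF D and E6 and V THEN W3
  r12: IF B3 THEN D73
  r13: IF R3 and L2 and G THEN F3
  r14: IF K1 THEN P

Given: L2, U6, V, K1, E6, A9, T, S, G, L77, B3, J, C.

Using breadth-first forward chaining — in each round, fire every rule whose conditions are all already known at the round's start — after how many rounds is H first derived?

Round 1 fires r2, r4, r6, r9, r12, r14, giving Q1, M7, M24, R3, D73, P.
Round 2 fires r5, r8, r13, giving N2, D, F3.
Round 3 fires r10, r11, giving U50, W3.
Round 4 fires r3, giving H.
H first appears in round 4.

4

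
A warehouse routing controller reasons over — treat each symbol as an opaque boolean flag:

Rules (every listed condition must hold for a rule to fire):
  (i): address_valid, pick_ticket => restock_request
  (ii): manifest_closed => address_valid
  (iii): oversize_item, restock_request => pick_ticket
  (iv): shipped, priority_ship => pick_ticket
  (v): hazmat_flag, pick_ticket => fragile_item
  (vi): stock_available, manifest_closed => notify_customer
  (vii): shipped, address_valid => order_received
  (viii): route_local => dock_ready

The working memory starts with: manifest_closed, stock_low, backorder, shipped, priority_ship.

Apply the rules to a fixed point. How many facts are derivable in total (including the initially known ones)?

[1] (ii) [manifest_closed => address_valid]; (iv) [shipped, priority_ship => pick_ticket]. ⇒ new: address_valid, pick_ticket.
[2] (i) [address_valid, pick_ticket => restock_request]; (vii) [shipped, address_valid => order_received]. ⇒ new: restock_request, order_received.
Closure: {address_valid, backorder, manifest_closed, order_received, pick_ticket, priority_ship, restock_request, shipped, stock_low} — 9 facts.

9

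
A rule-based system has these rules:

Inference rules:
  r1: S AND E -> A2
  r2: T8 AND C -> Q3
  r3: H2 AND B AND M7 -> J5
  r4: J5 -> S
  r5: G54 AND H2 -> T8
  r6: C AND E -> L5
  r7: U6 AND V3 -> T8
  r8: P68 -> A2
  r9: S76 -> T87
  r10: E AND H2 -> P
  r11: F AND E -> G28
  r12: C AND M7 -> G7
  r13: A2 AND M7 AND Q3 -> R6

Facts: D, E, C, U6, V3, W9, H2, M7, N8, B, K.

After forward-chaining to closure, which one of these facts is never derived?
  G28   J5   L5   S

G28

Round 1 fires r3, r6, r7, r10, r12, giving J5, L5, T8, P, G7.
Round 2 fires r2, r4, giving Q3, S.
Round 3 fires r1, giving A2.
Round 4 fires r13, giving R6.
Derived: S (round 2), L5 (round 1), J5 (round 1). G28 never appears in any round.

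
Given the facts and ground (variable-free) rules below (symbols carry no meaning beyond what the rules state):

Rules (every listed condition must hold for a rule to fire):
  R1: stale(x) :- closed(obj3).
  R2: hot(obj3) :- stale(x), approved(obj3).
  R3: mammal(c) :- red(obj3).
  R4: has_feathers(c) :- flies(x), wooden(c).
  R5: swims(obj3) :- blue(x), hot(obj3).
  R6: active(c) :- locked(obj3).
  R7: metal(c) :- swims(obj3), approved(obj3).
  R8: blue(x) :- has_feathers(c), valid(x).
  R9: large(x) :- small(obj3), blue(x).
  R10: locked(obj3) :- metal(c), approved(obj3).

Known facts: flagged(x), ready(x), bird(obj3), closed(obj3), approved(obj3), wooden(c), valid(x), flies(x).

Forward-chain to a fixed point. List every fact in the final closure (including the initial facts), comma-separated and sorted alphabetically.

active(c), approved(obj3), bird(obj3), blue(x), closed(obj3), flagged(x), flies(x), has_feathers(c), hot(obj3), locked(obj3), metal(c), ready(x), stale(x), swims(obj3), valid(x), wooden(c)

Round 1: R1 [stale(x) :- closed(obj3).]; R4 [has_feathers(c) :- flies(x), wooden(c).]. New: stale(x), has_feathers(c).
Round 2: R2 [hot(obj3) :- stale(x), approved(obj3).]; R8 [blue(x) :- has_feathers(c), valid(x).]. New: hot(obj3), blue(x).
Round 3: R5 [swims(obj3) :- blue(x), hot(obj3).]. New: swims(obj3).
Round 4: R7 [metal(c) :- swims(obj3), approved(obj3).]. New: metal(c).
Round 5: R10 [locked(obj3) :- metal(c), approved(obj3).]. New: locked(obj3).
Round 6: R6 [active(c) :- locked(obj3).]. New: active(c).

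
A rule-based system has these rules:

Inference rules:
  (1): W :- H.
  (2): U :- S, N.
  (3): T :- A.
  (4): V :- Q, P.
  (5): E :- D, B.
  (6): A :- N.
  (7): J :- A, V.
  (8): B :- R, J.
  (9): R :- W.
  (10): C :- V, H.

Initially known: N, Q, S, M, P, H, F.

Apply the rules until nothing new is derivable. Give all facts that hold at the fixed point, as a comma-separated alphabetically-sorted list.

A, B, C, F, H, J, M, N, P, Q, R, S, T, U, V, W

Round 1 fires (1), (2), (4), (6), giving W, U, V, A.
Round 2 fires (3), (7), (9), (10), giving T, J, R, C.
Round 3 fires (8), giving B.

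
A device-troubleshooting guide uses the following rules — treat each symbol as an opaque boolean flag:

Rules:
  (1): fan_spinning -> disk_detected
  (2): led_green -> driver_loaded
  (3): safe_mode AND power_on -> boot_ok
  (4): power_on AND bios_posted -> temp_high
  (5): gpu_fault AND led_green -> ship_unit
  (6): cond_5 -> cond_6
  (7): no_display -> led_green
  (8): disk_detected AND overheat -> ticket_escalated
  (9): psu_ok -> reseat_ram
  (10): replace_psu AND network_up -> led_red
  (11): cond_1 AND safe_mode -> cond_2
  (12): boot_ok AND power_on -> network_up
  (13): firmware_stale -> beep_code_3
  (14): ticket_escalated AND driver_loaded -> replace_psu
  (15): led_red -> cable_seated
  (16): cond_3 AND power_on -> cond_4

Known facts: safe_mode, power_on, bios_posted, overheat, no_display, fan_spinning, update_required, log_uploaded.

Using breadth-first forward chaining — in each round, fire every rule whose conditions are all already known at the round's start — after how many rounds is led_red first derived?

[1] (1) [fan_spinning -> disk_detected]; (3) [safe_mode AND power_on -> boot_ok]; (4) [power_on AND bios_posted -> temp_high]; (7) [no_display -> led_green]. ⇒ new: disk_detected, boot_ok, temp_high, led_green.
[2] (2) [led_green -> driver_loaded]; (8) [disk_detected AND overheat -> ticket_escalated]; (12) [boot_ok AND power_on -> network_up]. ⇒ new: driver_loaded, ticket_escalated, network_up.
[3] (14) [ticket_escalated AND driver_loaded -> replace_psu]. ⇒ new: replace_psu.
[4] (10) [replace_psu AND network_up -> led_red]. ⇒ new: led_red.
led_red first appears in round 4.

4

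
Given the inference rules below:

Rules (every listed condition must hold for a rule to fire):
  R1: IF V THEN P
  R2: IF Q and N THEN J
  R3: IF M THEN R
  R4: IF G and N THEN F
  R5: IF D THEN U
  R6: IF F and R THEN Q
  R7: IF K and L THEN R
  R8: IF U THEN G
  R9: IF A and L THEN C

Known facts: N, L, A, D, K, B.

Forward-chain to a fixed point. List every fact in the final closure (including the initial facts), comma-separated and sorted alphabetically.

[1] R5 [IF D THEN U]; R7 [IF K and L THEN R]; R9 [IF A and L THEN C]. ⇒ new: U, R, C.
[2] R8 [IF U THEN G]. ⇒ new: G.
[3] R4 [IF G and N THEN F]. ⇒ new: F.
[4] R6 [IF F and R THEN Q]. ⇒ new: Q.
[5] R2 [IF Q and N THEN J]. ⇒ new: J.

A, B, C, D, F, G, J, K, L, N, Q, R, U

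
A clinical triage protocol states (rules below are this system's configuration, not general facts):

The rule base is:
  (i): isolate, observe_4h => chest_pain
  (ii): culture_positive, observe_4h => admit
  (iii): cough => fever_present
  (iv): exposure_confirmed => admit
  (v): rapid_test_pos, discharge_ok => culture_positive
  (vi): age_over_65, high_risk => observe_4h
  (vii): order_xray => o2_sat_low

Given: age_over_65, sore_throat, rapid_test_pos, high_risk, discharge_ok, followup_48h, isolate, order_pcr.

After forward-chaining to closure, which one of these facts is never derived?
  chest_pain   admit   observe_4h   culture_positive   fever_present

fever_present

Round 1: (v) [rapid_test_pos, discharge_ok => culture_positive]; (vi) [age_over_65, high_risk => observe_4h]. New: culture_positive, observe_4h.
Round 2: (i) [isolate, observe_4h => chest_pain]; (ii) [culture_positive, observe_4h => admit]. New: chest_pain, admit.
Derived: observe_4h (round 1), culture_positive (round 1), admit (round 2), chest_pain (round 2). fever_present never appears in any round.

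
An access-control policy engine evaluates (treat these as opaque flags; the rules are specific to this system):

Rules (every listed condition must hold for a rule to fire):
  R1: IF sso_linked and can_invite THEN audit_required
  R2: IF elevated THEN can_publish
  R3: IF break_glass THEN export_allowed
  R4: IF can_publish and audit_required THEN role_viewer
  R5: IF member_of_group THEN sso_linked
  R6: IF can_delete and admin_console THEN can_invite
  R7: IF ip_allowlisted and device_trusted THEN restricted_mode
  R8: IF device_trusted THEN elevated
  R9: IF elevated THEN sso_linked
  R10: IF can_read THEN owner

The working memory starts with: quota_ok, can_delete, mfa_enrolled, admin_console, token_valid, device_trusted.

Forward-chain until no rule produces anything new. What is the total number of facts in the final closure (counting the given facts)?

12

[1] R6 [IF can_delete and admin_console THEN can_invite]; R8 [IF device_trusted THEN elevated]. ⇒ new: can_invite, elevated.
[2] R2 [IF elevated THEN can_publish]; R9 [IF elevated THEN sso_linked]. ⇒ new: can_publish, sso_linked.
[3] R1 [IF sso_linked and can_invite THEN audit_required]. ⇒ new: audit_required.
[4] R4 [IF can_publish and audit_required THEN role_viewer]. ⇒ new: role_viewer.
Closure: {admin_console, audit_required, can_delete, can_invite, can_publish, device_trusted, elevated, mfa_enrolled, quota_ok, role_viewer, sso_linked, token_valid} — 12 facts.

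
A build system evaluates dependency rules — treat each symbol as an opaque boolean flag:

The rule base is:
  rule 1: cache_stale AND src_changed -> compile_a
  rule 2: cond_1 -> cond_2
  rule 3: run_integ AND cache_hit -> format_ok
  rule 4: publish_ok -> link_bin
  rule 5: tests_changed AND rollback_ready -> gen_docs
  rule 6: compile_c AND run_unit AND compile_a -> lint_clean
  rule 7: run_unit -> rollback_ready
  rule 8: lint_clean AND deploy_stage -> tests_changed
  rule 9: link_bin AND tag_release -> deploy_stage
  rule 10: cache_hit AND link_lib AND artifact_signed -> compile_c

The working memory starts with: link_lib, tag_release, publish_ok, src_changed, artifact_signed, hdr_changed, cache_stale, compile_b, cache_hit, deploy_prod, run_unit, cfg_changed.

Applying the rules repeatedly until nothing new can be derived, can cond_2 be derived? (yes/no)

no

Round 1 — rule 1, rule 4, rule 7, rule 10, derive compile_a, link_bin, rollback_ready, compile_c.
Round 2 — rule 6, rule 9, derive lint_clean, deploy_stage.
Round 3 — rule 8, derive tests_changed.
Round 4 — rule 5, derive gen_docs.
Fixed point reached. cond_2 is concluded only by rule 2; rule 2 needs cond_1 (never derived).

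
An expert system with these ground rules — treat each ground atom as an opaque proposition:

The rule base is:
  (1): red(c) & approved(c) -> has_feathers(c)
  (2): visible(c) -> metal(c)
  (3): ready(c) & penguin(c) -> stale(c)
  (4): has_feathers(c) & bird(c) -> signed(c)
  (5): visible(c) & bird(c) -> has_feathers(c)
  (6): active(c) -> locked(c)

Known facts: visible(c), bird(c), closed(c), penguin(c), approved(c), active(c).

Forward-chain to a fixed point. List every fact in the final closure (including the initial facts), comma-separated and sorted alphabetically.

Round 1 fires (2), (5), (6), giving metal(c), has_feathers(c), locked(c).
Round 2 fires (4), giving signed(c).

active(c), approved(c), bird(c), closed(c), has_feathers(c), locked(c), metal(c), penguin(c), signed(c), visible(c)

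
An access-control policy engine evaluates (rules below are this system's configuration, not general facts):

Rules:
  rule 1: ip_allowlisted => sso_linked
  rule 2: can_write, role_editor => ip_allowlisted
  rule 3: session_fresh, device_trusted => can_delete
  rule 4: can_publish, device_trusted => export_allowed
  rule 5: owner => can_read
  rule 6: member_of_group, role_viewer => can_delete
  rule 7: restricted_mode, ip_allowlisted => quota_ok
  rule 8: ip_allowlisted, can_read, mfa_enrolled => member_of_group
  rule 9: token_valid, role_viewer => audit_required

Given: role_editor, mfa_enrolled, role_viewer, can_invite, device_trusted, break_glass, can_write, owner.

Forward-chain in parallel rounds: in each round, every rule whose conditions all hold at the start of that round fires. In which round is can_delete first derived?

Round 1 — rule 2, rule 5, derive ip_allowlisted, can_read.
Round 2 — rule 1, rule 8, derive sso_linked, member_of_group.
Round 3 — rule 6, derive can_delete.
can_delete first appears in round 3.

3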